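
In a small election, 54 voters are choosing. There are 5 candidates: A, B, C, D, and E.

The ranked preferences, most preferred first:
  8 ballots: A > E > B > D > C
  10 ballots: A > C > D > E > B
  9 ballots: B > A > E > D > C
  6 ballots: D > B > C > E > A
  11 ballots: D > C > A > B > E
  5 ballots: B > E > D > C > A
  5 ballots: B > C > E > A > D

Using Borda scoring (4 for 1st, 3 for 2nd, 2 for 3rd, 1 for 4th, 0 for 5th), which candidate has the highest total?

A

A: 8×4 + 10×4 + 9×3 + 6×0 + 11×2 + 5×0 + 5×1 = 126
B: 8×2 + 10×0 + 9×4 + 6×3 + 11×1 + 5×4 + 5×4 = 121
C: 8×0 + 10×3 + 9×0 + 6×2 + 11×3 + 5×1 + 5×3 = 95
D: 8×1 + 10×2 + 9×1 + 6×4 + 11×4 + 5×2 + 5×0 = 115
E: 8×3 + 10×1 + 9×2 + 6×1 + 11×0 + 5×3 + 5×2 = 83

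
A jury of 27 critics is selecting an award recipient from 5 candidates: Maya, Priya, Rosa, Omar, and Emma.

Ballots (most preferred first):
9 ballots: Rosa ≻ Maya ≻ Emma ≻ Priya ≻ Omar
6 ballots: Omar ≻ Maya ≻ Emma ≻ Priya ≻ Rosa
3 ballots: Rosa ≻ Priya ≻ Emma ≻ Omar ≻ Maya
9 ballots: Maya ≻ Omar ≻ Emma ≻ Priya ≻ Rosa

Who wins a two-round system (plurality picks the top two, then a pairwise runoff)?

Round 1 first-place votes: Maya 9, Priya 0, Rosa 12, Omar 6, Emma 0. Rosa and Maya advance.
Runoff: Rosa is ranked above Maya on 12 ballots, Maya above Rosa on 15.

Maya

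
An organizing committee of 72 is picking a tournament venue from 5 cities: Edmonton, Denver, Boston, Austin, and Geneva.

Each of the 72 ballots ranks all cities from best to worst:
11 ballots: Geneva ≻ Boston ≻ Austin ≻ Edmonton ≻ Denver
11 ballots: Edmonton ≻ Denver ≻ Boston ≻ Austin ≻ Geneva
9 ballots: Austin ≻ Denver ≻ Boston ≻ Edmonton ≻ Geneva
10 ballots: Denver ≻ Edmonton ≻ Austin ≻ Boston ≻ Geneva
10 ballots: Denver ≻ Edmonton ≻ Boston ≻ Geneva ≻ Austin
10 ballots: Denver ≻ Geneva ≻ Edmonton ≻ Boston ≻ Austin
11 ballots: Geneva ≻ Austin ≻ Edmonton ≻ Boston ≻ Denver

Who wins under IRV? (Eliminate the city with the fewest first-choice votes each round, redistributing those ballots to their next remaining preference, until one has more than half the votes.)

Denver

Round 1: Edmonton 11, Denver 30, Boston 0, Austin 9, Geneva 22. Boston eliminated.
Round 2: Edmonton 11, Denver 30, Austin 9, Geneva 22. Austin eliminated.
Round 3: Edmonton 11, Denver 39, Geneva 22. Denver has a majority (≥37).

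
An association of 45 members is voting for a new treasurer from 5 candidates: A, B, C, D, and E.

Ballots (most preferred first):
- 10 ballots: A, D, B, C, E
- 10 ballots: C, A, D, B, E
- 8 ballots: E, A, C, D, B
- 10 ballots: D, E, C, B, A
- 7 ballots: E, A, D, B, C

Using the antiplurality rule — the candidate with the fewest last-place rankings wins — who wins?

Last-place votes: A 10, B 8, C 7, D 0, E 20.

D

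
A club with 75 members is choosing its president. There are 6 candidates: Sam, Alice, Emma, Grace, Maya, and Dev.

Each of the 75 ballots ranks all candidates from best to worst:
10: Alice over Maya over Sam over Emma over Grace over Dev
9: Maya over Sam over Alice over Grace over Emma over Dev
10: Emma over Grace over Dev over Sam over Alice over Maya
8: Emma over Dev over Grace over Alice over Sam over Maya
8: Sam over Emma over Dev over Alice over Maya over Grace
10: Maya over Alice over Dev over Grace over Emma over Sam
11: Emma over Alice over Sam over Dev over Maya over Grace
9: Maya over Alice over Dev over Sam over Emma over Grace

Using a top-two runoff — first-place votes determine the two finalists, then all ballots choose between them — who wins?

Round 1 first-place votes: Sam 8, Alice 10, Emma 29, Grace 0, Maya 28, Dev 0. Emma and Maya advance.
Runoff: Emma is ranked above Maya on 37 ballots, Maya above Emma on 38.

Maya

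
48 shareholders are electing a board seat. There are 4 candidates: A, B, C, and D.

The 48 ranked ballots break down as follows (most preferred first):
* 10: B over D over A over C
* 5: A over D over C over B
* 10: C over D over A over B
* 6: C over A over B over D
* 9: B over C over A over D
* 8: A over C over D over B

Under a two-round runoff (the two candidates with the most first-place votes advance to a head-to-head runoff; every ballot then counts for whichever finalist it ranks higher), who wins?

C

Round 1 first-place votes: A 13, B 19, C 16, D 0. B and C advance.
Runoff: B is ranked above C on 19 ballots, C above B on 29.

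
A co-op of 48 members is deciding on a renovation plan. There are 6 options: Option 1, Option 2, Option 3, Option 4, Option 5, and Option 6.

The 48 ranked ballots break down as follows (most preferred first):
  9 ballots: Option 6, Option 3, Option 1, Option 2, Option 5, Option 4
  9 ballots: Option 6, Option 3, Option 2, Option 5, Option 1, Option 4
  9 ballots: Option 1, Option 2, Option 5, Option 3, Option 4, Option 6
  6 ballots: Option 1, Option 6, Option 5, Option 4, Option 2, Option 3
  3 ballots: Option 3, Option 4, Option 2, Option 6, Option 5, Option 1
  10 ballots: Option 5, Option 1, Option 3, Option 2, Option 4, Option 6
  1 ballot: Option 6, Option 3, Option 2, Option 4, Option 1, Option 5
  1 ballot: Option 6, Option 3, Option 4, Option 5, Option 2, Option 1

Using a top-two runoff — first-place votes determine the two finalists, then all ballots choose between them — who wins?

Option 1

Round 1 first-place votes: Option 1 15, Option 2 0, Option 3 3, Option 4 0, Option 5 10, Option 6 20. Option 6 and Option 1 advance.
Runoff: Option 6 is ranked above Option 1 on 23 ballots, Option 1 above Option 6 on 25.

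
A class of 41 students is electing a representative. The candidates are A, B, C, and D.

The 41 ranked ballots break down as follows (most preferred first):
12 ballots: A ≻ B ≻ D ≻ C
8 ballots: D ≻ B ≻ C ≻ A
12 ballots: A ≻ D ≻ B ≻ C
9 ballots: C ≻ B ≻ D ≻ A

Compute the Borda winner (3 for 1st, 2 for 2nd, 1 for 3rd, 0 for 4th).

A: 12×3 + 8×0 + 12×3 + 9×0 = 72
B: 12×2 + 8×2 + 12×1 + 9×2 = 70
C: 12×0 + 8×1 + 12×0 + 9×3 = 35
D: 12×1 + 8×3 + 12×2 + 9×1 = 69

A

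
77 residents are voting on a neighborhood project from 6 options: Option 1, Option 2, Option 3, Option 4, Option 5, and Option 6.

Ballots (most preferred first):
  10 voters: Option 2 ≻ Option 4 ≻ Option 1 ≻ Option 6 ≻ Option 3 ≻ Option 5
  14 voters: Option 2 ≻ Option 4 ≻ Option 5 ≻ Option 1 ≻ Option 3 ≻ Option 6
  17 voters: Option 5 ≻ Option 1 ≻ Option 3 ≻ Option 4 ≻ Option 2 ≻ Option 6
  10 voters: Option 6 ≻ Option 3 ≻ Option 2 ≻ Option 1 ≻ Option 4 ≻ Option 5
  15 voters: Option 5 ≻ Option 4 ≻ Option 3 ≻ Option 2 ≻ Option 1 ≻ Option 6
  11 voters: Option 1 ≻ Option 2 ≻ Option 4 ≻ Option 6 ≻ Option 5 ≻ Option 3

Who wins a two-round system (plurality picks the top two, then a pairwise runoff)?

Round 1 first-place votes: Option 1 11, Option 2 24, Option 3 0, Option 4 0, Option 5 32, Option 6 10. Option 5 and Option 2 advance.
Runoff: Option 5 is ranked above Option 2 on 32 ballots, Option 2 above Option 5 on 45.

Option 2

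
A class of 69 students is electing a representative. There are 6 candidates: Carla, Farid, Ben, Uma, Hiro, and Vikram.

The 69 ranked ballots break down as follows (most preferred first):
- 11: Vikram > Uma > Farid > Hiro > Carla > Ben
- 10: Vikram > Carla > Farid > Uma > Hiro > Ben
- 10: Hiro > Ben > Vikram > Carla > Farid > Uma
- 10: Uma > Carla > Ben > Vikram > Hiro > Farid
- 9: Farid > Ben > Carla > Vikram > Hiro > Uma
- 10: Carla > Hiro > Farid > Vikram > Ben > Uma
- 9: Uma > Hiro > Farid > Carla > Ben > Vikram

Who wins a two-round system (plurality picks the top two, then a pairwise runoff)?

Vikram

Round 1 first-place votes: Carla 10, Farid 9, Ben 0, Uma 19, Hiro 10, Vikram 21. Vikram and Uma advance.
Runoff: Vikram is ranked above Uma on 50 ballots, Uma above Vikram on 19.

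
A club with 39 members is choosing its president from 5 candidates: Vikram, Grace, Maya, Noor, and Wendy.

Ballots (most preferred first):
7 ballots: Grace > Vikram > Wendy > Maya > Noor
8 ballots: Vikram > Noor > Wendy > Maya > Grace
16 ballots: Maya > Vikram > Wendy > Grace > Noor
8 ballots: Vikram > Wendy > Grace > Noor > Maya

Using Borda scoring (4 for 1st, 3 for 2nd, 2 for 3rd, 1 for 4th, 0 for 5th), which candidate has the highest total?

Vikram

Vikram: 7×3 + 8×4 + 16×3 + 8×4 = 133
Grace: 7×4 + 8×0 + 16×1 + 8×2 = 60
Maya: 7×1 + 8×1 + 16×4 + 8×0 = 79
Noor: 7×0 + 8×3 + 16×0 + 8×1 = 32
Wendy: 7×2 + 8×2 + 16×2 + 8×3 = 86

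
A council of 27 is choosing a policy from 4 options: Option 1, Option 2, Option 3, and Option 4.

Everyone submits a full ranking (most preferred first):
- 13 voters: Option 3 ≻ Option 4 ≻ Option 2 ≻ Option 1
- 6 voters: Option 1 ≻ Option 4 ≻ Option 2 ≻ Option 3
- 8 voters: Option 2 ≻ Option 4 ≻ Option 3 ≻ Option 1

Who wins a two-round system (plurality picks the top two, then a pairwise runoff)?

Round 1 first-place votes: Option 1 6, Option 2 8, Option 3 13, Option 4 0. Option 3 and Option 2 advance.
Runoff: Option 3 is ranked above Option 2 on 13 ballots, Option 2 above Option 3 on 14.

Option 2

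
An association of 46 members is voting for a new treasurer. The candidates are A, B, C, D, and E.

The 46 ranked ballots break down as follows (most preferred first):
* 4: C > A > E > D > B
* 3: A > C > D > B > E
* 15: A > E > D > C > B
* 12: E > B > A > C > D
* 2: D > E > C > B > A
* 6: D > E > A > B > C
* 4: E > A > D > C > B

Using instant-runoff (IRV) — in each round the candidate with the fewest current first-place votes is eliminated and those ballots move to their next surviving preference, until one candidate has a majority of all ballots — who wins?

E

Round 1: A 18, B 0, C 4, D 8, E 16. B eliminated.
Round 2: A 18, C 4, D 8, E 16. C eliminated.
Round 3: A 22, D 8, E 16. D eliminated.
Round 4: A 22, E 24. E has a majority (≥24).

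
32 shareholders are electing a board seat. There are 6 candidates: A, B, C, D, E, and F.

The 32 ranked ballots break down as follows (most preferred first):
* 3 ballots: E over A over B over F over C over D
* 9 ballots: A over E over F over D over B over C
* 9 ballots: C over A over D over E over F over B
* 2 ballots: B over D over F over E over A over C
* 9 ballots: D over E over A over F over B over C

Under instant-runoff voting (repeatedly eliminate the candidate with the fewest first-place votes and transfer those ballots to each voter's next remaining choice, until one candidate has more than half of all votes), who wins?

Round 1: A 9, B 2, C 9, D 9, E 3, F 0. F eliminated.
Round 2: A 9, B 2, C 9, D 9, E 3. B eliminated.
Round 3: A 9, C 9, D 11, E 3. E eliminated.
Round 4: A 12, C 9, D 11. C eliminated.
Round 5: A 21, D 11. A has a majority (≥17).

A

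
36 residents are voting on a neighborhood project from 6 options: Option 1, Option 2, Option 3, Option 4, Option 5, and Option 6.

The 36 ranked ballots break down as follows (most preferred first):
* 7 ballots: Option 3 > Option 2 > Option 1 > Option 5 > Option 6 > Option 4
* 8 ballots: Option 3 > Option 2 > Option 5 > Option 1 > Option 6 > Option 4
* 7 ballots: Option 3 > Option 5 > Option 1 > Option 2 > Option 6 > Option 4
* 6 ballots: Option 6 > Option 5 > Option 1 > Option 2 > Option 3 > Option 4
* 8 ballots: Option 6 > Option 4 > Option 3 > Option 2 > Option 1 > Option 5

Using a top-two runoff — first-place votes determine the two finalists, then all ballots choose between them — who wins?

Option 3

Round 1 first-place votes: Option 1 0, Option 2 0, Option 3 22, Option 4 0, Option 5 0, Option 6 14. Option 3 and Option 6 advance.
Runoff: Option 3 is ranked above Option 6 on 22 ballots, Option 6 above Option 3 on 14.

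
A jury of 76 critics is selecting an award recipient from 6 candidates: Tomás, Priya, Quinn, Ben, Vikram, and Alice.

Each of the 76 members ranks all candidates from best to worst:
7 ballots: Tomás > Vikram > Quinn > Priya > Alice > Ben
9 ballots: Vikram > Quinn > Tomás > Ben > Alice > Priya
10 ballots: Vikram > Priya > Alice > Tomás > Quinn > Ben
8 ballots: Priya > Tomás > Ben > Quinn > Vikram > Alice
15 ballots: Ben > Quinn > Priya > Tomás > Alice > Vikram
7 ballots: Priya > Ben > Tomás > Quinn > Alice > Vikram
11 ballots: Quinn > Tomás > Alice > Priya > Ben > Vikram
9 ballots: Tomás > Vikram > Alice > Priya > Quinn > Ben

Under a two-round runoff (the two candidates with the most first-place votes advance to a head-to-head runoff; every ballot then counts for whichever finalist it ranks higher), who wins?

Round 1 first-place votes: Tomás 16, Priya 15, Quinn 11, Ben 15, Vikram 19, Alice 0. Vikram and Tomás advance.
Runoff: Vikram is ranked above Tomás on 19 ballots, Tomás above Vikram on 57.

Tomás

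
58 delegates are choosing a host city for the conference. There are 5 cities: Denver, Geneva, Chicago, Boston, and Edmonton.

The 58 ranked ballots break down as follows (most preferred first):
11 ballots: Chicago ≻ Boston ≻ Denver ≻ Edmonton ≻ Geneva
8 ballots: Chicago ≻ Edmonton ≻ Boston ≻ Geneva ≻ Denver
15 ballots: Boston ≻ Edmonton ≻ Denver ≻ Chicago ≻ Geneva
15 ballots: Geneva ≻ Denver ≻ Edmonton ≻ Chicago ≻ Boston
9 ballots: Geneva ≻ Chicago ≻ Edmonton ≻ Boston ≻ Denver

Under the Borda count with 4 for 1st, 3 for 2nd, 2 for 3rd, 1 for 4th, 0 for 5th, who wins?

Chicago

Denver: 11×2 + 8×0 + 15×2 + 15×3 + 9×0 = 97
Geneva: 11×0 + 8×1 + 15×0 + 15×4 + 9×4 = 104
Chicago: 11×4 + 8×4 + 15×1 + 15×1 + 9×3 = 133
Boston: 11×3 + 8×2 + 15×4 + 15×0 + 9×1 = 118
Edmonton: 11×1 + 8×3 + 15×3 + 15×2 + 9×2 = 128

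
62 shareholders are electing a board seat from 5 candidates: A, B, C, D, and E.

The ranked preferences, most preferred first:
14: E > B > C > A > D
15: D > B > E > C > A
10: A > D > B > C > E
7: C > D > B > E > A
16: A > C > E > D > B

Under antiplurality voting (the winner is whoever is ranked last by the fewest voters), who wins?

Last-place votes: A 22, B 16, C 0, D 14, E 10.

C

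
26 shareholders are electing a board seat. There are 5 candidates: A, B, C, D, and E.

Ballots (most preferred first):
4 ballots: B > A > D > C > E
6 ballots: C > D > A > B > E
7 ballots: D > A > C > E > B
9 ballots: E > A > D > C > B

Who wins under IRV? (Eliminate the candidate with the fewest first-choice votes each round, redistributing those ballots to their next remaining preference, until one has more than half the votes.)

D

Round 1: A 0, B 4, C 6, D 7, E 9. A eliminated.
Round 2: B 4, C 6, D 7, E 9. B eliminated.
Round 3: C 6, D 11, E 9. C eliminated.
Round 4: D 17, E 9. D has a majority (≥14).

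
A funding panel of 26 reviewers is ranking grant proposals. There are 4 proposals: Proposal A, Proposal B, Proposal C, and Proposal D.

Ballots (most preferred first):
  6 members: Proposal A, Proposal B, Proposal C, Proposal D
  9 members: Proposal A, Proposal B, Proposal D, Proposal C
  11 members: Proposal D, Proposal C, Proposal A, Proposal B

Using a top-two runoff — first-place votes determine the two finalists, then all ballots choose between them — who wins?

Round 1 first-place votes: Proposal A 15, Proposal B 0, Proposal C 0, Proposal D 11. Proposal A and Proposal D advance.
Runoff: Proposal A is ranked above Proposal D on 15 ballots, Proposal D above Proposal A on 11.

Proposal A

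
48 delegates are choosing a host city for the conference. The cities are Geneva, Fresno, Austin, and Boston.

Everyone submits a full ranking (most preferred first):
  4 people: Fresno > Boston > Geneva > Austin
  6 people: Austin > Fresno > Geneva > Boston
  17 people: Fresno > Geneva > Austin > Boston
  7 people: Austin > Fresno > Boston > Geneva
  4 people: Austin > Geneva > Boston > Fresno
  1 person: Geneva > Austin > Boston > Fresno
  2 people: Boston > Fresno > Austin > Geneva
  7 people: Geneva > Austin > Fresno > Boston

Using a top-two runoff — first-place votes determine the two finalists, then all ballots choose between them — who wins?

Round 1 first-place votes: Geneva 8, Fresno 21, Austin 17, Boston 2. Fresno and Austin advance.
Runoff: Fresno is ranked above Austin on 23 ballots, Austin above Fresno on 25.

Austin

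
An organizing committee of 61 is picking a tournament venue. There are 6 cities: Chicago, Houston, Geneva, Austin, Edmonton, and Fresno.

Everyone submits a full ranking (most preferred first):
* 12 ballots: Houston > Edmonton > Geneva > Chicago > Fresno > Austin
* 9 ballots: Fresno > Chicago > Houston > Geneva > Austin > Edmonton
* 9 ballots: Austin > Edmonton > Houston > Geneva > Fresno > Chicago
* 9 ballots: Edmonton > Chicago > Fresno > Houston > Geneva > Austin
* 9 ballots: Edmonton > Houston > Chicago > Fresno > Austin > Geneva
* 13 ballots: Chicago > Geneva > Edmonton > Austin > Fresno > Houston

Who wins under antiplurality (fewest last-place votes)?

Last-place votes: Chicago 9, Houston 13, Geneva 9, Austin 21, Edmonton 9, Fresno 0.

Fresno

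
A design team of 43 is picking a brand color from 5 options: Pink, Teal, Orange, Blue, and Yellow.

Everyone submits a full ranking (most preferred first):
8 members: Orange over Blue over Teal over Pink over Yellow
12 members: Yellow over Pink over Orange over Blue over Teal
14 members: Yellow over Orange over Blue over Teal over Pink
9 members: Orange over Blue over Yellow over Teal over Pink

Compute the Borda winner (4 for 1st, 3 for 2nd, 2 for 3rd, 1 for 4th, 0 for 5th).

Pink: 8×1 + 12×3 + 14×0 + 9×0 = 44
Teal: 8×2 + 12×0 + 14×1 + 9×1 = 39
Orange: 8×4 + 12×2 + 14×3 + 9×4 = 134
Blue: 8×3 + 12×1 + 14×2 + 9×3 = 91
Yellow: 8×0 + 12×4 + 14×4 + 9×2 = 122

Orange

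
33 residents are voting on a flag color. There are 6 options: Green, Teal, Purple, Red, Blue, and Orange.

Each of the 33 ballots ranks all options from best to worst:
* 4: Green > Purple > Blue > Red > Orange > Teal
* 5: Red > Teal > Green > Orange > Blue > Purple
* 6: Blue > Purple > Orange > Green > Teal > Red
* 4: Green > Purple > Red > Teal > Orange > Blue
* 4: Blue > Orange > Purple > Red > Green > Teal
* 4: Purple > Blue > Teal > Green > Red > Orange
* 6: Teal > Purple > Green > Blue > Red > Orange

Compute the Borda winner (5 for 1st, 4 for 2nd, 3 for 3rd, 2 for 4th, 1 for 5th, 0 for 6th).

Purple

Green: 4×5 + 5×3 + 6×2 + 4×5 + 4×1 + 4×2 + 6×3 = 97
Teal: 4×0 + 5×4 + 6×1 + 4×2 + 4×0 + 4×3 + 6×5 = 76
Purple: 4×4 + 5×0 + 6×4 + 4×4 + 4×3 + 4×5 + 6×4 = 112
Red: 4×2 + 5×5 + 6×0 + 4×3 + 4×2 + 4×1 + 6×1 = 63
Blue: 4×3 + 5×1 + 6×5 + 4×0 + 4×5 + 4×4 + 6×2 = 95
Orange: 4×1 + 5×2 + 6×3 + 4×1 + 4×4 + 4×0 + 6×0 = 52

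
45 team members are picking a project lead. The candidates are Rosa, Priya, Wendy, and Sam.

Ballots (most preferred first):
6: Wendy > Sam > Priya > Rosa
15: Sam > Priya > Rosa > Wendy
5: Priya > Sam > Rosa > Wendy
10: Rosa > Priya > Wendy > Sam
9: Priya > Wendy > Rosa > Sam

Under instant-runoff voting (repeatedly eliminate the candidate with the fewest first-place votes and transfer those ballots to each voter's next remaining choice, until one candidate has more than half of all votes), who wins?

Round 1: Rosa 10, Priya 14, Wendy 6, Sam 15. Wendy eliminated.
Round 2: Rosa 10, Priya 14, Sam 21. Rosa eliminated.
Round 3: Priya 24, Sam 21. Priya has a majority (≥23).

Priya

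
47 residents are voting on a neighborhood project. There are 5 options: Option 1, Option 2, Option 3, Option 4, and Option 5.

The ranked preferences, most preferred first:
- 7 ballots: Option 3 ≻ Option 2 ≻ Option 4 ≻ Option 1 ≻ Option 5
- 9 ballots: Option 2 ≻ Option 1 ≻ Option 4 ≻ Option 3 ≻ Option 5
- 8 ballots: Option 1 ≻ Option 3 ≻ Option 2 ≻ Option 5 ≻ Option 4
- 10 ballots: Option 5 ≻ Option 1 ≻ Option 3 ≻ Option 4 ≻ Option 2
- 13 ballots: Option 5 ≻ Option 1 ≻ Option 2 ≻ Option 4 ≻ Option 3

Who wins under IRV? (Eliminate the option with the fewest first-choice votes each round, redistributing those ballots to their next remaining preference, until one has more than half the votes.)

Round 1: Option 1 8, Option 2 9, Option 3 7, Option 4 0, Option 5 23. Option 4 eliminated.
Round 2: Option 1 8, Option 2 9, Option 3 7, Option 5 23. Option 3 eliminated.
Round 3: Option 1 8, Option 2 16, Option 5 23. Option 1 eliminated.
Round 4: Option 2 24, Option 5 23. Option 2 has a majority (≥24).

Option 2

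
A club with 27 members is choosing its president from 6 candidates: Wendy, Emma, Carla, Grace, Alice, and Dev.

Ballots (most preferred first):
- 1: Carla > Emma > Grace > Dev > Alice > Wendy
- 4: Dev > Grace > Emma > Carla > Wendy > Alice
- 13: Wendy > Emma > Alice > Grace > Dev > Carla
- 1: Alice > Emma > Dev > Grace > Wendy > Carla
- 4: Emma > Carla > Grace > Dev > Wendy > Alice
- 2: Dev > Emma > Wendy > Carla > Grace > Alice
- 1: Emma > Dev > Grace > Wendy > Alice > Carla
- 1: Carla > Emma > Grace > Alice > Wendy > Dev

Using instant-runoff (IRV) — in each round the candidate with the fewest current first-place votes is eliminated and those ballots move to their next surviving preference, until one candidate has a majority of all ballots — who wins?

Emma

Round 1: Wendy 13, Emma 5, Carla 2, Grace 0, Alice 1, Dev 6. Grace eliminated.
Round 2: Wendy 13, Emma 5, Carla 2, Alice 1, Dev 6. Alice eliminated.
Round 3: Wendy 13, Emma 6, Carla 2, Dev 6. Carla eliminated.
Round 4: Wendy 13, Emma 8, Dev 6. Dev eliminated.
Round 5: Wendy 13, Emma 14. Emma has a majority (≥14).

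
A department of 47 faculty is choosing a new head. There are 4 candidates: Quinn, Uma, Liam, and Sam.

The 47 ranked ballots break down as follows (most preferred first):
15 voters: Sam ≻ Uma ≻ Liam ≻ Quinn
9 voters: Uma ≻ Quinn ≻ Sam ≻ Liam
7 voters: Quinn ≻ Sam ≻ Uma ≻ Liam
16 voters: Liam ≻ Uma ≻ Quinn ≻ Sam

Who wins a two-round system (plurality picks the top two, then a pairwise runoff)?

Round 1 first-place votes: Quinn 7, Uma 9, Liam 16, Sam 15. Liam and Sam advance.
Runoff: Liam is ranked above Sam on 16 ballots, Sam above Liam on 31.

Sam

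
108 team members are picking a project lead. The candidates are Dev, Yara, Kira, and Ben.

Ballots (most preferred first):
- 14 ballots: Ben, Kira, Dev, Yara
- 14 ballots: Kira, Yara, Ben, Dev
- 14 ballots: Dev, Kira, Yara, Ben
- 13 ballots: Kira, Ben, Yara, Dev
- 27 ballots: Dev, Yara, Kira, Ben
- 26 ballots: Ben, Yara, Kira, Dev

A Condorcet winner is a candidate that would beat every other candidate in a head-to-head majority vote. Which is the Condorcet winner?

Kira

Kira vs Dev: 67–41
Kira vs Yara: 55–53
Kira vs Ben: 68–40
Kira beats every other candidate.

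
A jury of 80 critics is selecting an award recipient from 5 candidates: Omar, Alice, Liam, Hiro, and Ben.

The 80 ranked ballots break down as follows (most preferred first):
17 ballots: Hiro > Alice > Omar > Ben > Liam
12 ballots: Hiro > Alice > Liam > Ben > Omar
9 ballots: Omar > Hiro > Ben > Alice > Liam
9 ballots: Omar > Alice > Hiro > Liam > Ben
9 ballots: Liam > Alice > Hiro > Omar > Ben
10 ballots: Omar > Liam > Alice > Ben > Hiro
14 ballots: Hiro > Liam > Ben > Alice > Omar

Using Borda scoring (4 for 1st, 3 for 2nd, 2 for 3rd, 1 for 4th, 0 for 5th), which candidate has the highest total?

Hiro

Omar: 17×2 + 12×0 + 9×4 + 9×4 + 9×1 + 10×4 + 14×0 = 155
Alice: 17×3 + 12×3 + 9×1 + 9×3 + 9×3 + 10×2 + 14×1 = 184
Liam: 17×0 + 12×2 + 9×0 + 9×1 + 9×4 + 10×3 + 14×3 = 141
Hiro: 17×4 + 12×4 + 9×3 + 9×2 + 9×2 + 10×0 + 14×4 = 235
Ben: 17×1 + 12×1 + 9×2 + 9×0 + 9×0 + 10×1 + 14×2 = 85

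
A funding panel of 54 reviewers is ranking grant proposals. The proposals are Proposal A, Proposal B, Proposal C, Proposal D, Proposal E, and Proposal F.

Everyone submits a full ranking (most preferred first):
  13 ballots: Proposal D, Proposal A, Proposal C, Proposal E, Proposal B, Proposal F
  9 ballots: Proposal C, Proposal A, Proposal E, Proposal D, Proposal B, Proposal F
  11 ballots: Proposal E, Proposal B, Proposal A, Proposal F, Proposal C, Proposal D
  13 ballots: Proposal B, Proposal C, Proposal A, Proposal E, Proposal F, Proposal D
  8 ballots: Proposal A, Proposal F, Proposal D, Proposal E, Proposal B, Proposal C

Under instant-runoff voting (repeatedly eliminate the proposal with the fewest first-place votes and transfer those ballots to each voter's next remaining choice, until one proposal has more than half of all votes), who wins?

Proposal E

Round 1: Proposal A 8, Proposal B 13, Proposal C 9, Proposal D 13, Proposal E 11, Proposal F 0. Proposal F eliminated.
Round 2: Proposal A 8, Proposal B 13, Proposal C 9, Proposal D 13, Proposal E 11. Proposal A eliminated.
Round 3: Proposal B 13, Proposal C 9, Proposal D 21, Proposal E 11. Proposal C eliminated.
Round 4: Proposal B 13, Proposal D 21, Proposal E 20. Proposal B eliminated.
Round 5: Proposal D 21, Proposal E 33. Proposal E has a majority (≥28).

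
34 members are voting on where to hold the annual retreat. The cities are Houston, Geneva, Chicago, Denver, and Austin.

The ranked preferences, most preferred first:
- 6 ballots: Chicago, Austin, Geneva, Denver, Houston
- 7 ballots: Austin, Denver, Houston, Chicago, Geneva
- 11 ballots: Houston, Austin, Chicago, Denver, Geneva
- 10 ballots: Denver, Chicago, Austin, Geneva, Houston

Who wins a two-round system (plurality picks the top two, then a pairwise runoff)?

Round 1 first-place votes: Houston 11, Geneva 0, Chicago 6, Denver 10, Austin 7. Houston and Denver advance.
Runoff: Houston is ranked above Denver on 11 ballots, Denver above Houston on 23.

Denver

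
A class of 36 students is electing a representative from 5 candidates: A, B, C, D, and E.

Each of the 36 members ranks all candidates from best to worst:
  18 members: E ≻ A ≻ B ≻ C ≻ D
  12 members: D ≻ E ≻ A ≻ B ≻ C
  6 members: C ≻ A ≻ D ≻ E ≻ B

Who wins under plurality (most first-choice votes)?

First-place votes: A 0, B 0, C 6, D 12, E 18.

E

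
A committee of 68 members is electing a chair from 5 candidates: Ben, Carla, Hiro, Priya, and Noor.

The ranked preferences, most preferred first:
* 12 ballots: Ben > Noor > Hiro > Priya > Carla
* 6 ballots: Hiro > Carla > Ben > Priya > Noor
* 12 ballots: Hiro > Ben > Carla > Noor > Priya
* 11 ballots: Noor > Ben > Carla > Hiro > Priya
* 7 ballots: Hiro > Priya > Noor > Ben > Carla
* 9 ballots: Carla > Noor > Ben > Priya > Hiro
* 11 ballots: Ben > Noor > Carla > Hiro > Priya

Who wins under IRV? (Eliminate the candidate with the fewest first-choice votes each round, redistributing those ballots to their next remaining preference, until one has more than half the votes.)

Round 1: Ben 23, Carla 9, Hiro 25, Priya 0, Noor 11. Priya eliminated.
Round 2: Ben 23, Carla 9, Hiro 25, Noor 11. Carla eliminated.
Round 3: Ben 23, Hiro 25, Noor 20. Noor eliminated.
Round 4: Ben 43, Hiro 25. Ben has a majority (≥35).

Ben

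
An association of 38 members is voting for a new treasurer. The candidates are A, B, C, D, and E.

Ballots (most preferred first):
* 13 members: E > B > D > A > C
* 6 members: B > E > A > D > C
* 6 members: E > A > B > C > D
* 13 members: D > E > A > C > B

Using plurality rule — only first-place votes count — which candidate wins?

E

First-place votes: A 0, B 6, C 0, D 13, E 19.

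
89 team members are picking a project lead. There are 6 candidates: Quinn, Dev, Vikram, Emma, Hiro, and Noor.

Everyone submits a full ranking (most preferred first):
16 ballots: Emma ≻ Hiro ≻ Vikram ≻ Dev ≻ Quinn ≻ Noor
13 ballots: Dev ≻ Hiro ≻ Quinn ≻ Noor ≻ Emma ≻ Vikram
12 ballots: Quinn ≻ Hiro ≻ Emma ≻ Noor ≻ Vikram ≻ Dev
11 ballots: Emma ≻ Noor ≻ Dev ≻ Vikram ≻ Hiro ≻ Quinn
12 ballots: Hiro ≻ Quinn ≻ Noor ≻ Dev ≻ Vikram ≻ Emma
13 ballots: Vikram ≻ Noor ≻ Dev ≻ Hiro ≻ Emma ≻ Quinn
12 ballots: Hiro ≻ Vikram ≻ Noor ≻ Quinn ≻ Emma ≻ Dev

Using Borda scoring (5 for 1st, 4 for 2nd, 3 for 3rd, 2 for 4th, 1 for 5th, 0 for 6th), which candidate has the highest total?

Quinn: 16×1 + 13×3 + 12×5 + 11×0 + 12×4 + 13×0 + 12×2 = 187
Dev: 16×2 + 13×5 + 12×0 + 11×3 + 12×2 + 13×3 + 12×0 = 193
Vikram: 16×3 + 13×0 + 12×1 + 11×2 + 12×1 + 13×5 + 12×4 = 207
Emma: 16×5 + 13×1 + 12×3 + 11×5 + 12×0 + 13×1 + 12×1 = 209
Hiro: 16×4 + 13×4 + 12×4 + 11×1 + 12×5 + 13×2 + 12×5 = 321
Noor: 16×0 + 13×2 + 12×2 + 11×4 + 12×3 + 13×4 + 12×3 = 218

Hiro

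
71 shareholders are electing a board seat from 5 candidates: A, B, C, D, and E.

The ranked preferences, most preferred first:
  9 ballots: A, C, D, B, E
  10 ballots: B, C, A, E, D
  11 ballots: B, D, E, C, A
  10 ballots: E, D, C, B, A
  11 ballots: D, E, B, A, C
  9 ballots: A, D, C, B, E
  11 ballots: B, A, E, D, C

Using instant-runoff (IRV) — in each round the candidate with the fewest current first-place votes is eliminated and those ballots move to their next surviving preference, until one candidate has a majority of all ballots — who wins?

D

Round 1: A 18, B 32, C 0, D 11, E 10. C eliminated.
Round 2: A 18, B 32, D 11, E 10. E eliminated.
Round 3: A 18, B 32, D 21. A eliminated.
Round 4: B 32, D 39. D has a majority (≥36).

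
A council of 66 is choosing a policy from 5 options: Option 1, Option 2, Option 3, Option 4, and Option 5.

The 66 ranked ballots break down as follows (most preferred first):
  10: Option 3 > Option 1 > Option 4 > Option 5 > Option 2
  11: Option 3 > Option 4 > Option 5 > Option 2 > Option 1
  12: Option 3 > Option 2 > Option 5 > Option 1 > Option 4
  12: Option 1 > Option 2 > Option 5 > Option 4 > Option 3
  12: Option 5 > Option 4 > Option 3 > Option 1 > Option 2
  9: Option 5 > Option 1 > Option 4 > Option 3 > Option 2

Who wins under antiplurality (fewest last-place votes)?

Option 5

Last-place votes: Option 1 11, Option 2 31, Option 3 12, Option 4 12, Option 5 0.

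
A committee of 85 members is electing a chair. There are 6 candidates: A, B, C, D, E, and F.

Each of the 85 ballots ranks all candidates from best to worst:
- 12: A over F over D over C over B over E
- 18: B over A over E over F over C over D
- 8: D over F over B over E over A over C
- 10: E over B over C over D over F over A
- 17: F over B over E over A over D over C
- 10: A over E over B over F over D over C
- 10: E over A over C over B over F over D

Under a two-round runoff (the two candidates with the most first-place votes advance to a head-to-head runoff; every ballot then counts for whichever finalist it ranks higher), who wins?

Round 1 first-place votes: A 22, B 18, C 0, D 8, E 20, F 17. A and E advance.
Runoff: A is ranked above E on 40 ballots, E above A on 45.

E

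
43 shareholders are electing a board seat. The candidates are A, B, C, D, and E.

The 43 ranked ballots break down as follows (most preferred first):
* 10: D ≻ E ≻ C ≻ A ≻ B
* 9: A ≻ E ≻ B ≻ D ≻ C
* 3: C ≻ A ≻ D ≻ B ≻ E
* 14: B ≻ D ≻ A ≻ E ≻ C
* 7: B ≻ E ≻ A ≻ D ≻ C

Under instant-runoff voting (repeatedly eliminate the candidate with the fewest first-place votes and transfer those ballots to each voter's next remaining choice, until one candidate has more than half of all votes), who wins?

Round 1: A 9, B 21, C 3, D 10, E 0. E eliminated.
Round 2: A 9, B 21, C 3, D 10. C eliminated.
Round 3: A 12, B 21, D 10. D eliminated.
Round 4: A 22, B 21. A has a majority (≥22).

A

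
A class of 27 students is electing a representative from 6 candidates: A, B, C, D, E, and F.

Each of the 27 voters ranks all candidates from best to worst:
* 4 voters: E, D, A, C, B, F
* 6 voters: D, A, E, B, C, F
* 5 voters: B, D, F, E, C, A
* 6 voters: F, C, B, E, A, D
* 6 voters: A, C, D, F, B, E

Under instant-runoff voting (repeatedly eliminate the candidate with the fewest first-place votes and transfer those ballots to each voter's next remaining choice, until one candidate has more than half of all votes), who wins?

Round 1: A 6, B 5, C 0, D 6, E 4, F 6. C eliminated.
Round 2: A 6, B 5, D 6, E 4, F 6. E eliminated.
Round 3: A 6, B 5, D 10, F 6. B eliminated.
Round 4: A 6, D 15, F 6. D has a majority (≥14).

D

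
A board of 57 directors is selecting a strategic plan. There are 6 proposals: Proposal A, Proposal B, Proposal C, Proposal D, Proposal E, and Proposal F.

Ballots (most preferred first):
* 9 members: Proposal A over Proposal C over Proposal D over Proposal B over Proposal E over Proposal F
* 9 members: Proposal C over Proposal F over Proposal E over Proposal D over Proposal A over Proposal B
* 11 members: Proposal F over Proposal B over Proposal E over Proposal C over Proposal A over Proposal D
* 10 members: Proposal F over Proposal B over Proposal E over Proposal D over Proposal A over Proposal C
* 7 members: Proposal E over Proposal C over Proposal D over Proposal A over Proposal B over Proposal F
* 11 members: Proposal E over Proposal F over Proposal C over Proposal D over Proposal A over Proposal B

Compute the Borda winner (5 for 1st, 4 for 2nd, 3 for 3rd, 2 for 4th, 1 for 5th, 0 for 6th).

Proposal E

Proposal A: 9×5 + 9×1 + 11×1 + 10×1 + 7×2 + 11×1 = 100
Proposal B: 9×2 + 9×0 + 11×4 + 10×4 + 7×1 + 11×0 = 109
Proposal C: 9×4 + 9×5 + 11×2 + 10×0 + 7×4 + 11×3 = 164
Proposal D: 9×3 + 9×2 + 11×0 + 10×2 + 7×3 + 11×2 = 108
Proposal E: 9×1 + 9×3 + 11×3 + 10×3 + 7×5 + 11×5 = 189
Proposal F: 9×0 + 9×4 + 11×5 + 10×5 + 7×0 + 11×4 = 185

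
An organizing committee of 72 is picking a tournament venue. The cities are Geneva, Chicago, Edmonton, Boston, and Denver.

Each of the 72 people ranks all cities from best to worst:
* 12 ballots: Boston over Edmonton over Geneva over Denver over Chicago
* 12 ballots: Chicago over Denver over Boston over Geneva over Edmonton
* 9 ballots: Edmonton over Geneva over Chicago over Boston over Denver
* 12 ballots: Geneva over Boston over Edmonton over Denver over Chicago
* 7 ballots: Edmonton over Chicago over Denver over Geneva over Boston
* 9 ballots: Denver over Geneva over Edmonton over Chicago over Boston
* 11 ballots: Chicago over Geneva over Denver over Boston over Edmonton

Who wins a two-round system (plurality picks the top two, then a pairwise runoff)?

Round 1 first-place votes: Geneva 12, Chicago 23, Edmonton 16, Boston 12, Denver 9. Chicago and Edmonton advance.
Runoff: Chicago is ranked above Edmonton on 23 ballots, Edmonton above Chicago on 49.

Edmonton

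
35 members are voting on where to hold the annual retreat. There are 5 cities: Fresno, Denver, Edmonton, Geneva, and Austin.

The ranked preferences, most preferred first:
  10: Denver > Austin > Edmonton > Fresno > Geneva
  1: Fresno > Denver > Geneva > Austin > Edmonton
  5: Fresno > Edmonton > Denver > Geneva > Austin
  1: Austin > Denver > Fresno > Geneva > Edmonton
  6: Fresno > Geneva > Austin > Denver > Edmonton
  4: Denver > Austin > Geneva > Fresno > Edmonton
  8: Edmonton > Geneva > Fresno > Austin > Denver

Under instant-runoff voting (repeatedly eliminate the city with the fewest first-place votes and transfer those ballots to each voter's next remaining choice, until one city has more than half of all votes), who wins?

Round 1: Fresno 12, Denver 14, Edmonton 8, Geneva 0, Austin 1. Geneva eliminated.
Round 2: Fresno 12, Denver 14, Edmonton 8, Austin 1. Austin eliminated.
Round 3: Fresno 12, Denver 15, Edmonton 8. Edmonton eliminated.
Round 4: Fresno 20, Denver 15. Fresno has a majority (≥18).

Fresno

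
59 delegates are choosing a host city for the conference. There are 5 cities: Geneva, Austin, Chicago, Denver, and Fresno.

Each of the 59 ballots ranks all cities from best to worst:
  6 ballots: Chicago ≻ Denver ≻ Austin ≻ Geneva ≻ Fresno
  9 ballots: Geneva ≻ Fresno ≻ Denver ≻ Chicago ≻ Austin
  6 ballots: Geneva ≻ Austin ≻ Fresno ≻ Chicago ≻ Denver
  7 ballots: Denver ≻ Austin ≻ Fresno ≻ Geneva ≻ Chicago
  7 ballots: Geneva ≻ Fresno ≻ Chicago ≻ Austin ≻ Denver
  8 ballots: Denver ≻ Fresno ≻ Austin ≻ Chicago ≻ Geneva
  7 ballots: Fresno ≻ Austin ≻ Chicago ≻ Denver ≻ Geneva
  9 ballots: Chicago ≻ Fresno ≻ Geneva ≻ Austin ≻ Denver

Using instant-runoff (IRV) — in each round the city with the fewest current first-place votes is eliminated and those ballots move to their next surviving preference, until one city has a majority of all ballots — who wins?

Chicago

Round 1: Geneva 22, Austin 0, Chicago 15, Denver 15, Fresno 7. Austin eliminated.
Round 2: Geneva 22, Chicago 15, Denver 15, Fresno 7. Fresno eliminated.
Round 3: Geneva 22, Chicago 22, Denver 15. Denver eliminated.
Round 4: Geneva 29, Chicago 30. Chicago has a majority (≥30).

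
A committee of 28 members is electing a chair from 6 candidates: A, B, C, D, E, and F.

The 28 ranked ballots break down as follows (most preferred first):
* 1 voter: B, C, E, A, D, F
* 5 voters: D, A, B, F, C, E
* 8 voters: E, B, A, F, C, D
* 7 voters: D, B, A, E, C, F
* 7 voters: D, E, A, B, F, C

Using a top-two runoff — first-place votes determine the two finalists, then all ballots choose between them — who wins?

Round 1 first-place votes: A 0, B 1, C 0, D 19, E 8, F 0. D and E advance.
Runoff: D is ranked above E on 19 ballots, E above D on 9.

D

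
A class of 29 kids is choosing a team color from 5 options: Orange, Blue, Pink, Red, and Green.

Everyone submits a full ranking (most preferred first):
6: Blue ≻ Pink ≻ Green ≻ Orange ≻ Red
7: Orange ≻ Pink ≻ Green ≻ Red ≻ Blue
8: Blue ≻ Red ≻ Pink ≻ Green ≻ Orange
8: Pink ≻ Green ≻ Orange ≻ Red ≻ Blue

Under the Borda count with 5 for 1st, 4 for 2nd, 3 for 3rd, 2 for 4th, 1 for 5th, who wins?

Pink

Orange: 6×2 + 7×5 + 8×1 + 8×3 = 79
Blue: 6×5 + 7×1 + 8×5 + 8×1 = 85
Pink: 6×4 + 7×4 + 8×3 + 8×5 = 116
Red: 6×1 + 7×2 + 8×4 + 8×2 = 68
Green: 6×3 + 7×3 + 8×2 + 8×4 = 87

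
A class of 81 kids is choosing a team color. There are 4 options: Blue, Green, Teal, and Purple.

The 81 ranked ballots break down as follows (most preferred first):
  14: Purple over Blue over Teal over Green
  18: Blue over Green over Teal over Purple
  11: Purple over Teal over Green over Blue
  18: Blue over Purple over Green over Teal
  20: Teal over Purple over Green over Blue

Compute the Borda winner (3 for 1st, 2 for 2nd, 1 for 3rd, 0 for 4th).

Purple

Blue: 14×2 + 18×3 + 11×0 + 18×3 + 20×0 = 136
Green: 14×0 + 18×2 + 11×1 + 18×1 + 20×1 = 85
Teal: 14×1 + 18×1 + 11×2 + 18×0 + 20×3 = 114
Purple: 14×3 + 18×0 + 11×3 + 18×2 + 20×2 = 151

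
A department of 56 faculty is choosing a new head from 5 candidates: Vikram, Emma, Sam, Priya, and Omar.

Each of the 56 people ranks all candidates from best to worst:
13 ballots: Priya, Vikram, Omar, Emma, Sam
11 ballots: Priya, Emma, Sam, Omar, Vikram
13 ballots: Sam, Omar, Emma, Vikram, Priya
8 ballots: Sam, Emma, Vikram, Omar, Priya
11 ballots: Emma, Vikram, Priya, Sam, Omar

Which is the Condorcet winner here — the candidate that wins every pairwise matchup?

Emma

Emma vs Vikram: 43–13
Emma vs Sam: 35–21
Emma vs Priya: 32–24
Emma vs Omar: 30–26
Emma beats every other candidate.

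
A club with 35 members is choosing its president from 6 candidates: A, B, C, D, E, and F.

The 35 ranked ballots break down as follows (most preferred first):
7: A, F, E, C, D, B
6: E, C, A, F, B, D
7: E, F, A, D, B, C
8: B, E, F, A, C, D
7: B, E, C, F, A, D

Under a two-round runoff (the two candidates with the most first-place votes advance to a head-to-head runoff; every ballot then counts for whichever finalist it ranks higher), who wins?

Round 1 first-place votes: A 7, B 15, C 0, D 0, E 13, F 0. B and E advance.
Runoff: B is ranked above E on 15 ballots, E above B on 20.

E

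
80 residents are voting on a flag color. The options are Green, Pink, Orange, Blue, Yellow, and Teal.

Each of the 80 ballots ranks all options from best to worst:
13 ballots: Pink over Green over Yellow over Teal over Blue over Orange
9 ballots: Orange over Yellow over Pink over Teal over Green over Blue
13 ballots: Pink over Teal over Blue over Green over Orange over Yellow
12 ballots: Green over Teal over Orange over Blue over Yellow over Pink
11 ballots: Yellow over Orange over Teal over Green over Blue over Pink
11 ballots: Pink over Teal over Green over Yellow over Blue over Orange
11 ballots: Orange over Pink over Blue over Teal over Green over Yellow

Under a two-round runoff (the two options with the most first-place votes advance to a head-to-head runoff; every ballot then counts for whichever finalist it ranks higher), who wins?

Orange

Round 1 first-place votes: Green 12, Pink 37, Orange 20, Blue 0, Yellow 11, Teal 0. Pink and Orange advance.
Runoff: Pink is ranked above Orange on 37 ballots, Orange above Pink on 43.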